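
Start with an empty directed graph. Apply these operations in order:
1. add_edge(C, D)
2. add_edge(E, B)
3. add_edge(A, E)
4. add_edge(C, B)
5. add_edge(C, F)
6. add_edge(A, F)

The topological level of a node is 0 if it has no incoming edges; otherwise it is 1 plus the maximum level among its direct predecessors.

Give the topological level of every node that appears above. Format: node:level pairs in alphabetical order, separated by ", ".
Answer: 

Answer: A:0, B:2, C:0, D:1, E:1, F:1

Derivation:
Op 1: add_edge(C, D). Edges now: 1
Op 2: add_edge(E, B). Edges now: 2
Op 3: add_edge(A, E). Edges now: 3
Op 4: add_edge(C, B). Edges now: 4
Op 5: add_edge(C, F). Edges now: 5
Op 6: add_edge(A, F). Edges now: 6
Compute levels (Kahn BFS):
  sources (in-degree 0): A, C
  process A: level=0
    A->E: in-degree(E)=0, level(E)=1, enqueue
    A->F: in-degree(F)=1, level(F)>=1
  process C: level=0
    C->B: in-degree(B)=1, level(B)>=1
    C->D: in-degree(D)=0, level(D)=1, enqueue
    C->F: in-degree(F)=0, level(F)=1, enqueue
  process E: level=1
    E->B: in-degree(B)=0, level(B)=2, enqueue
  process D: level=1
  process F: level=1
  process B: level=2
All levels: A:0, B:2, C:0, D:1, E:1, F:1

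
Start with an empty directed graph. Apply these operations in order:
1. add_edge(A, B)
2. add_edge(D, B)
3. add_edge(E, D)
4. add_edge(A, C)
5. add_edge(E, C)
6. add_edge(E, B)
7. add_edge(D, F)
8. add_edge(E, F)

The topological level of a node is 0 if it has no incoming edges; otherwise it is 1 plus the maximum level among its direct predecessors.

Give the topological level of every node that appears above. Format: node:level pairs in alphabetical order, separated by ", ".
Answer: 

Answer: A:0, B:2, C:1, D:1, E:0, F:2

Derivation:
Op 1: add_edge(A, B). Edges now: 1
Op 2: add_edge(D, B). Edges now: 2
Op 3: add_edge(E, D). Edges now: 3
Op 4: add_edge(A, C). Edges now: 4
Op 5: add_edge(E, C). Edges now: 5
Op 6: add_edge(E, B). Edges now: 6
Op 7: add_edge(D, F). Edges now: 7
Op 8: add_edge(E, F). Edges now: 8
Compute levels (Kahn BFS):
  sources (in-degree 0): A, E
  process A: level=0
    A->B: in-degree(B)=2, level(B)>=1
    A->C: in-degree(C)=1, level(C)>=1
  process E: level=0
    E->B: in-degree(B)=1, level(B)>=1
    E->C: in-degree(C)=0, level(C)=1, enqueue
    E->D: in-degree(D)=0, level(D)=1, enqueue
    E->F: in-degree(F)=1, level(F)>=1
  process C: level=1
  process D: level=1
    D->B: in-degree(B)=0, level(B)=2, enqueue
    D->F: in-degree(F)=0, level(F)=2, enqueue
  process B: level=2
  process F: level=2
All levels: A:0, B:2, C:1, D:1, E:0, F:2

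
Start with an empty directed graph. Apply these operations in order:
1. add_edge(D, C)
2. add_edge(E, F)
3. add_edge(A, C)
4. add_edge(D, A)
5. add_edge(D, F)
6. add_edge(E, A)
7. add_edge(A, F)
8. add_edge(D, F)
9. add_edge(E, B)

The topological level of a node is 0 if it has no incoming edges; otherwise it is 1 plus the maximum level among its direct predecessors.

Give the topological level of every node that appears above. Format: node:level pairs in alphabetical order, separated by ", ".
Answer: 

Op 1: add_edge(D, C). Edges now: 1
Op 2: add_edge(E, F). Edges now: 2
Op 3: add_edge(A, C). Edges now: 3
Op 4: add_edge(D, A). Edges now: 4
Op 5: add_edge(D, F). Edges now: 5
Op 6: add_edge(E, A). Edges now: 6
Op 7: add_edge(A, F). Edges now: 7
Op 8: add_edge(D, F) (duplicate, no change). Edges now: 7
Op 9: add_edge(E, B). Edges now: 8
Compute levels (Kahn BFS):
  sources (in-degree 0): D, E
  process D: level=0
    D->A: in-degree(A)=1, level(A)>=1
    D->C: in-degree(C)=1, level(C)>=1
    D->F: in-degree(F)=2, level(F)>=1
  process E: level=0
    E->A: in-degree(A)=0, level(A)=1, enqueue
    E->B: in-degree(B)=0, level(B)=1, enqueue
    E->F: in-degree(F)=1, level(F)>=1
  process A: level=1
    A->C: in-degree(C)=0, level(C)=2, enqueue
    A->F: in-degree(F)=0, level(F)=2, enqueue
  process B: level=1
  process C: level=2
  process F: level=2
All levels: A:1, B:1, C:2, D:0, E:0, F:2

Answer: A:1, B:1, C:2, D:0, E:0, F:2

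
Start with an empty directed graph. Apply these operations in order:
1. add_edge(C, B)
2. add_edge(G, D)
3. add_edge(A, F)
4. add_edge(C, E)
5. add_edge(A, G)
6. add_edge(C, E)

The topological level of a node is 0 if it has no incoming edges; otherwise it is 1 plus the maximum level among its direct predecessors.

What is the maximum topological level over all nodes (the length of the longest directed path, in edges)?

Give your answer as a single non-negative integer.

Answer: 2

Derivation:
Op 1: add_edge(C, B). Edges now: 1
Op 2: add_edge(G, D). Edges now: 2
Op 3: add_edge(A, F). Edges now: 3
Op 4: add_edge(C, E). Edges now: 4
Op 5: add_edge(A, G). Edges now: 5
Op 6: add_edge(C, E) (duplicate, no change). Edges now: 5
Compute levels (Kahn BFS):
  sources (in-degree 0): A, C
  process A: level=0
    A->F: in-degree(F)=0, level(F)=1, enqueue
    A->G: in-degree(G)=0, level(G)=1, enqueue
  process C: level=0
    C->B: in-degree(B)=0, level(B)=1, enqueue
    C->E: in-degree(E)=0, level(E)=1, enqueue
  process F: level=1
  process G: level=1
    G->D: in-degree(D)=0, level(D)=2, enqueue
  process B: level=1
  process E: level=1
  process D: level=2
All levels: A:0, B:1, C:0, D:2, E:1, F:1, G:1
max level = 2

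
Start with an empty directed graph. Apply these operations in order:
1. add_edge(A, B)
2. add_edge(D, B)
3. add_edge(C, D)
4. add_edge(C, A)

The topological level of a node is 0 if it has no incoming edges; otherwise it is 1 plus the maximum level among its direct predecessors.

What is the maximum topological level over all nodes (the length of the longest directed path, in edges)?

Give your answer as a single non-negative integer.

Answer: 2

Derivation:
Op 1: add_edge(A, B). Edges now: 1
Op 2: add_edge(D, B). Edges now: 2
Op 3: add_edge(C, D). Edges now: 3
Op 4: add_edge(C, A). Edges now: 4
Compute levels (Kahn BFS):
  sources (in-degree 0): C
  process C: level=0
    C->A: in-degree(A)=0, level(A)=1, enqueue
    C->D: in-degree(D)=0, level(D)=1, enqueue
  process A: level=1
    A->B: in-degree(B)=1, level(B)>=2
  process D: level=1
    D->B: in-degree(B)=0, level(B)=2, enqueue
  process B: level=2
All levels: A:1, B:2, C:0, D:1
max level = 2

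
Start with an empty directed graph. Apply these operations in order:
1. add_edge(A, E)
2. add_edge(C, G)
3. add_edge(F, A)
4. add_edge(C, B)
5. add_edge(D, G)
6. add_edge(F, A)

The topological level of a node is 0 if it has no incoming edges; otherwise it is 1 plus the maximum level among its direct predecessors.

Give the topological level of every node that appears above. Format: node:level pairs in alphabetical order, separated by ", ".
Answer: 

Answer: A:1, B:1, C:0, D:0, E:2, F:0, G:1

Derivation:
Op 1: add_edge(A, E). Edges now: 1
Op 2: add_edge(C, G). Edges now: 2
Op 3: add_edge(F, A). Edges now: 3
Op 4: add_edge(C, B). Edges now: 4
Op 5: add_edge(D, G). Edges now: 5
Op 6: add_edge(F, A) (duplicate, no change). Edges now: 5
Compute levels (Kahn BFS):
  sources (in-degree 0): C, D, F
  process C: level=0
    C->B: in-degree(B)=0, level(B)=1, enqueue
    C->G: in-degree(G)=1, level(G)>=1
  process D: level=0
    D->G: in-degree(G)=0, level(G)=1, enqueue
  process F: level=0
    F->A: in-degree(A)=0, level(A)=1, enqueue
  process B: level=1
  process G: level=1
  process A: level=1
    A->E: in-degree(E)=0, level(E)=2, enqueue
  process E: level=2
All levels: A:1, B:1, C:0, D:0, E:2, F:0, G:1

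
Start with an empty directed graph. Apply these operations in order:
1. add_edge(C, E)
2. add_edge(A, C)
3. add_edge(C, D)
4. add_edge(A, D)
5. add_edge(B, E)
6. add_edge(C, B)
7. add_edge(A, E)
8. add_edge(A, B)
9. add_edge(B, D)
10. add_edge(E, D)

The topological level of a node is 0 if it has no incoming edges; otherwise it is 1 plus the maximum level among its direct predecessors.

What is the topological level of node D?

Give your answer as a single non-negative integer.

Op 1: add_edge(C, E). Edges now: 1
Op 2: add_edge(A, C). Edges now: 2
Op 3: add_edge(C, D). Edges now: 3
Op 4: add_edge(A, D). Edges now: 4
Op 5: add_edge(B, E). Edges now: 5
Op 6: add_edge(C, B). Edges now: 6
Op 7: add_edge(A, E). Edges now: 7
Op 8: add_edge(A, B). Edges now: 8
Op 9: add_edge(B, D). Edges now: 9
Op 10: add_edge(E, D). Edges now: 10
Compute levels (Kahn BFS):
  sources (in-degree 0): A
  process A: level=0
    A->B: in-degree(B)=1, level(B)>=1
    A->C: in-degree(C)=0, level(C)=1, enqueue
    A->D: in-degree(D)=3, level(D)>=1
    A->E: in-degree(E)=2, level(E)>=1
  process C: level=1
    C->B: in-degree(B)=0, level(B)=2, enqueue
    C->D: in-degree(D)=2, level(D)>=2
    C->E: in-degree(E)=1, level(E)>=2
  process B: level=2
    B->D: in-degree(D)=1, level(D)>=3
    B->E: in-degree(E)=0, level(E)=3, enqueue
  process E: level=3
    E->D: in-degree(D)=0, level(D)=4, enqueue
  process D: level=4
All levels: A:0, B:2, C:1, D:4, E:3
level(D) = 4

Answer: 4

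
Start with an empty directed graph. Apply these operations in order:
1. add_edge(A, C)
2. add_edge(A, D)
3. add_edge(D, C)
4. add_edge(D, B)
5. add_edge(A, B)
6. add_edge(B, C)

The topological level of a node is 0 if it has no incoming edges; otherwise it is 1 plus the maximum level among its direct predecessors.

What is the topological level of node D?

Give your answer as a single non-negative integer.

Answer: 1

Derivation:
Op 1: add_edge(A, C). Edges now: 1
Op 2: add_edge(A, D). Edges now: 2
Op 3: add_edge(D, C). Edges now: 3
Op 4: add_edge(D, B). Edges now: 4
Op 5: add_edge(A, B). Edges now: 5
Op 6: add_edge(B, C). Edges now: 6
Compute levels (Kahn BFS):
  sources (in-degree 0): A
  process A: level=0
    A->B: in-degree(B)=1, level(B)>=1
    A->C: in-degree(C)=2, level(C)>=1
    A->D: in-degree(D)=0, level(D)=1, enqueue
  process D: level=1
    D->B: in-degree(B)=0, level(B)=2, enqueue
    D->C: in-degree(C)=1, level(C)>=2
  process B: level=2
    B->C: in-degree(C)=0, level(C)=3, enqueue
  process C: level=3
All levels: A:0, B:2, C:3, D:1
level(D) = 1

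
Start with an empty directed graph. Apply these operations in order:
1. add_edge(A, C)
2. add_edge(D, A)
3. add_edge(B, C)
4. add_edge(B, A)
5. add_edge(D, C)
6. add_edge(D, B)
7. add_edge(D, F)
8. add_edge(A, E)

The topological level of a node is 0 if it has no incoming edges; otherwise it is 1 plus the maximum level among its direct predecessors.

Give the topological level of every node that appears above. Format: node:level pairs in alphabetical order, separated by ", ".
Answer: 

Op 1: add_edge(A, C). Edges now: 1
Op 2: add_edge(D, A). Edges now: 2
Op 3: add_edge(B, C). Edges now: 3
Op 4: add_edge(B, A). Edges now: 4
Op 5: add_edge(D, C). Edges now: 5
Op 6: add_edge(D, B). Edges now: 6
Op 7: add_edge(D, F). Edges now: 7
Op 8: add_edge(A, E). Edges now: 8
Compute levels (Kahn BFS):
  sources (in-degree 0): D
  process D: level=0
    D->A: in-degree(A)=1, level(A)>=1
    D->B: in-degree(B)=0, level(B)=1, enqueue
    D->C: in-degree(C)=2, level(C)>=1
    D->F: in-degree(F)=0, level(F)=1, enqueue
  process B: level=1
    B->A: in-degree(A)=0, level(A)=2, enqueue
    B->C: in-degree(C)=1, level(C)>=2
  process F: level=1
  process A: level=2
    A->C: in-degree(C)=0, level(C)=3, enqueue
    A->E: in-degree(E)=0, level(E)=3, enqueue
  process C: level=3
  process E: level=3
All levels: A:2, B:1, C:3, D:0, E:3, F:1

Answer: A:2, B:1, C:3, D:0, E:3, F:1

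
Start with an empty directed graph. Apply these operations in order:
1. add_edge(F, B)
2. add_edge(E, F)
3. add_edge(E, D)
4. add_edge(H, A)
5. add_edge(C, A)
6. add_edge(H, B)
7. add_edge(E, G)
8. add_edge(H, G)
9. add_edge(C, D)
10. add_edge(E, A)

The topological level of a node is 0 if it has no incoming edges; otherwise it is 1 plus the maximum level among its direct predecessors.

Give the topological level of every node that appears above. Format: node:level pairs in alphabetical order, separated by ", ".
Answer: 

Op 1: add_edge(F, B). Edges now: 1
Op 2: add_edge(E, F). Edges now: 2
Op 3: add_edge(E, D). Edges now: 3
Op 4: add_edge(H, A). Edges now: 4
Op 5: add_edge(C, A). Edges now: 5
Op 6: add_edge(H, B). Edges now: 6
Op 7: add_edge(E, G). Edges now: 7
Op 8: add_edge(H, G). Edges now: 8
Op 9: add_edge(C, D). Edges now: 9
Op 10: add_edge(E, A). Edges now: 10
Compute levels (Kahn BFS):
  sources (in-degree 0): C, E, H
  process C: level=0
    C->A: in-degree(A)=2, level(A)>=1
    C->D: in-degree(D)=1, level(D)>=1
  process E: level=0
    E->A: in-degree(A)=1, level(A)>=1
    E->D: in-degree(D)=0, level(D)=1, enqueue
    E->F: in-degree(F)=0, level(F)=1, enqueue
    E->G: in-degree(G)=1, level(G)>=1
  process H: level=0
    H->A: in-degree(A)=0, level(A)=1, enqueue
    H->B: in-degree(B)=1, level(B)>=1
    H->G: in-degree(G)=0, level(G)=1, enqueue
  process D: level=1
  process F: level=1
    F->B: in-degree(B)=0, level(B)=2, enqueue
  process A: level=1
  process G: level=1
  process B: level=2
All levels: A:1, B:2, C:0, D:1, E:0, F:1, G:1, H:0

Answer: A:1, B:2, C:0, D:1, E:0, F:1, G:1, H:0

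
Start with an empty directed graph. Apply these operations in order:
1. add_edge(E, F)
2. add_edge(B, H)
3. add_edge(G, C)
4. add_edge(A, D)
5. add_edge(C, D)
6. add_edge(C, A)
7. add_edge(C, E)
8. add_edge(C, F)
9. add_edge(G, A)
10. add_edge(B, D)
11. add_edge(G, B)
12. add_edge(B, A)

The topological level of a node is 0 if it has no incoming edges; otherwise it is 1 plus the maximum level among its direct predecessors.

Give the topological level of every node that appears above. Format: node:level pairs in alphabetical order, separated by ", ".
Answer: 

Op 1: add_edge(E, F). Edges now: 1
Op 2: add_edge(B, H). Edges now: 2
Op 3: add_edge(G, C). Edges now: 3
Op 4: add_edge(A, D). Edges now: 4
Op 5: add_edge(C, D). Edges now: 5
Op 6: add_edge(C, A). Edges now: 6
Op 7: add_edge(C, E). Edges now: 7
Op 8: add_edge(C, F). Edges now: 8
Op 9: add_edge(G, A). Edges now: 9
Op 10: add_edge(B, D). Edges now: 10
Op 11: add_edge(G, B). Edges now: 11
Op 12: add_edge(B, A). Edges now: 12
Compute levels (Kahn BFS):
  sources (in-degree 0): G
  process G: level=0
    G->A: in-degree(A)=2, level(A)>=1
    G->B: in-degree(B)=0, level(B)=1, enqueue
    G->C: in-degree(C)=0, level(C)=1, enqueue
  process B: level=1
    B->A: in-degree(A)=1, level(A)>=2
    B->D: in-degree(D)=2, level(D)>=2
    B->H: in-degree(H)=0, level(H)=2, enqueue
  process C: level=1
    C->A: in-degree(A)=0, level(A)=2, enqueue
    C->D: in-degree(D)=1, level(D)>=2
    C->E: in-degree(E)=0, level(E)=2, enqueue
    C->F: in-degree(F)=1, level(F)>=2
  process H: level=2
  process A: level=2
    A->D: in-degree(D)=0, level(D)=3, enqueue
  process E: level=2
    E->F: in-degree(F)=0, level(F)=3, enqueue
  process D: level=3
  process F: level=3
All levels: A:2, B:1, C:1, D:3, E:2, F:3, G:0, H:2

Answer: A:2, B:1, C:1, D:3, E:2, F:3, G:0, H:2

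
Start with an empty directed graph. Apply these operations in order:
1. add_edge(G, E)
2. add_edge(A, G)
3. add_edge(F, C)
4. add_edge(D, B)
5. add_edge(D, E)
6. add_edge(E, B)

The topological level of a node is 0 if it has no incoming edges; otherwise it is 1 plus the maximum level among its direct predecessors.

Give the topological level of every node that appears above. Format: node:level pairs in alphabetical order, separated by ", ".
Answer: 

Op 1: add_edge(G, E). Edges now: 1
Op 2: add_edge(A, G). Edges now: 2
Op 3: add_edge(F, C). Edges now: 3
Op 4: add_edge(D, B). Edges now: 4
Op 5: add_edge(D, E). Edges now: 5
Op 6: add_edge(E, B). Edges now: 6
Compute levels (Kahn BFS):
  sources (in-degree 0): A, D, F
  process A: level=0
    A->G: in-degree(G)=0, level(G)=1, enqueue
  process D: level=0
    D->B: in-degree(B)=1, level(B)>=1
    D->E: in-degree(E)=1, level(E)>=1
  process F: level=0
    F->C: in-degree(C)=0, level(C)=1, enqueue
  process G: level=1
    G->E: in-degree(E)=0, level(E)=2, enqueue
  process C: level=1
  process E: level=2
    E->B: in-degree(B)=0, level(B)=3, enqueue
  process B: level=3
All levels: A:0, B:3, C:1, D:0, E:2, F:0, G:1

Answer: A:0, B:3, C:1, D:0, E:2, F:0, G:1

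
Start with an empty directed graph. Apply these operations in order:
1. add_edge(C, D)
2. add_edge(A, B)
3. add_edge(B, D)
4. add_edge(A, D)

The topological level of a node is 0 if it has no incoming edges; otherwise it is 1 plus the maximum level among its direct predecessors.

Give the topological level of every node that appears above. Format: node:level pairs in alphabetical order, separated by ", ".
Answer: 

Op 1: add_edge(C, D). Edges now: 1
Op 2: add_edge(A, B). Edges now: 2
Op 3: add_edge(B, D). Edges now: 3
Op 4: add_edge(A, D). Edges now: 4
Compute levels (Kahn BFS):
  sources (in-degree 0): A, C
  process A: level=0
    A->B: in-degree(B)=0, level(B)=1, enqueue
    A->D: in-degree(D)=2, level(D)>=1
  process C: level=0
    C->D: in-degree(D)=1, level(D)>=1
  process B: level=1
    B->D: in-degree(D)=0, level(D)=2, enqueue
  process D: level=2
All levels: A:0, B:1, C:0, D:2

Answer: A:0, B:1, C:0, D:2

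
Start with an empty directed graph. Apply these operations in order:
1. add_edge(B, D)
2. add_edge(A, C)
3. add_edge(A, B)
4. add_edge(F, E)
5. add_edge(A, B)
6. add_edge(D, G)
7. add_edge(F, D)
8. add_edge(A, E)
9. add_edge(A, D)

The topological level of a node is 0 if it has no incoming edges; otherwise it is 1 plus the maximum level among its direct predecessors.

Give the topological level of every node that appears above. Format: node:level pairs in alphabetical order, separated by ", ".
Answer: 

Op 1: add_edge(B, D). Edges now: 1
Op 2: add_edge(A, C). Edges now: 2
Op 3: add_edge(A, B). Edges now: 3
Op 4: add_edge(F, E). Edges now: 4
Op 5: add_edge(A, B) (duplicate, no change). Edges now: 4
Op 6: add_edge(D, G). Edges now: 5
Op 7: add_edge(F, D). Edges now: 6
Op 8: add_edge(A, E). Edges now: 7
Op 9: add_edge(A, D). Edges now: 8
Compute levels (Kahn BFS):
  sources (in-degree 0): A, F
  process A: level=0
    A->B: in-degree(B)=0, level(B)=1, enqueue
    A->C: in-degree(C)=0, level(C)=1, enqueue
    A->D: in-degree(D)=2, level(D)>=1
    A->E: in-degree(E)=1, level(E)>=1
  process F: level=0
    F->D: in-degree(D)=1, level(D)>=1
    F->E: in-degree(E)=0, level(E)=1, enqueue
  process B: level=1
    B->D: in-degree(D)=0, level(D)=2, enqueue
  process C: level=1
  process E: level=1
  process D: level=2
    D->G: in-degree(G)=0, level(G)=3, enqueue
  process G: level=3
All levels: A:0, B:1, C:1, D:2, E:1, F:0, G:3

Answer: A:0, B:1, C:1, D:2, E:1, F:0, G:3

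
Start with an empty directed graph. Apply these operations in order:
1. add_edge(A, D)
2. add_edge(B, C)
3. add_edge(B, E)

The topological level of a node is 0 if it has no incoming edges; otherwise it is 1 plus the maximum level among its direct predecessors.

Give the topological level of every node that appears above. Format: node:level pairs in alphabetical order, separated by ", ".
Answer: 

Answer: A:0, B:0, C:1, D:1, E:1

Derivation:
Op 1: add_edge(A, D). Edges now: 1
Op 2: add_edge(B, C). Edges now: 2
Op 3: add_edge(B, E). Edges now: 3
Compute levels (Kahn BFS):
  sources (in-degree 0): A, B
  process A: level=0
    A->D: in-degree(D)=0, level(D)=1, enqueue
  process B: level=0
    B->C: in-degree(C)=0, level(C)=1, enqueue
    B->E: in-degree(E)=0, level(E)=1, enqueue
  process D: level=1
  process C: level=1
  process E: level=1
All levels: A:0, B:0, C:1, D:1, E:1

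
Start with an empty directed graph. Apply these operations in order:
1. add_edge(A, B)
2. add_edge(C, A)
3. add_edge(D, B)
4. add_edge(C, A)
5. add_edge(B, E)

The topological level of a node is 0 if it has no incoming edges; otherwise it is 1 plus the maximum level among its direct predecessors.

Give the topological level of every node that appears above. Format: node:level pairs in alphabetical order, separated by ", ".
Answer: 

Answer: A:1, B:2, C:0, D:0, E:3

Derivation:
Op 1: add_edge(A, B). Edges now: 1
Op 2: add_edge(C, A). Edges now: 2
Op 3: add_edge(D, B). Edges now: 3
Op 4: add_edge(C, A) (duplicate, no change). Edges now: 3
Op 5: add_edge(B, E). Edges now: 4
Compute levels (Kahn BFS):
  sources (in-degree 0): C, D
  process C: level=0
    C->A: in-degree(A)=0, level(A)=1, enqueue
  process D: level=0
    D->B: in-degree(B)=1, level(B)>=1
  process A: level=1
    A->B: in-degree(B)=0, level(B)=2, enqueue
  process B: level=2
    B->E: in-degree(E)=0, level(E)=3, enqueue
  process E: level=3
All levels: A:1, B:2, C:0, D:0, E:3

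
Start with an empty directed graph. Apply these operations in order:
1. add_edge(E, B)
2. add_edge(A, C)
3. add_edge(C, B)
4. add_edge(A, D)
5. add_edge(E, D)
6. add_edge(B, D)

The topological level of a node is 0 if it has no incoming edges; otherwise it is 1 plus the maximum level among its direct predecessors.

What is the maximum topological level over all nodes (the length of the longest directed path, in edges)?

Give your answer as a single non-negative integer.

Answer: 3

Derivation:
Op 1: add_edge(E, B). Edges now: 1
Op 2: add_edge(A, C). Edges now: 2
Op 3: add_edge(C, B). Edges now: 3
Op 4: add_edge(A, D). Edges now: 4
Op 5: add_edge(E, D). Edges now: 5
Op 6: add_edge(B, D). Edges now: 6
Compute levels (Kahn BFS):
  sources (in-degree 0): A, E
  process A: level=0
    A->C: in-degree(C)=0, level(C)=1, enqueue
    A->D: in-degree(D)=2, level(D)>=1
  process E: level=0
    E->B: in-degree(B)=1, level(B)>=1
    E->D: in-degree(D)=1, level(D)>=1
  process C: level=1
    C->B: in-degree(B)=0, level(B)=2, enqueue
  process B: level=2
    B->D: in-degree(D)=0, level(D)=3, enqueue
  process D: level=3
All levels: A:0, B:2, C:1, D:3, E:0
max level = 3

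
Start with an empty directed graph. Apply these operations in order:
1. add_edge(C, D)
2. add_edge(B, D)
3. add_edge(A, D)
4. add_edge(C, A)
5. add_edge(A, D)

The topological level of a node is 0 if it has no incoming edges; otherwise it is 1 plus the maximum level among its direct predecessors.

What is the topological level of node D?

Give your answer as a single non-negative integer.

Op 1: add_edge(C, D). Edges now: 1
Op 2: add_edge(B, D). Edges now: 2
Op 3: add_edge(A, D). Edges now: 3
Op 4: add_edge(C, A). Edges now: 4
Op 5: add_edge(A, D) (duplicate, no change). Edges now: 4
Compute levels (Kahn BFS):
  sources (in-degree 0): B, C
  process B: level=0
    B->D: in-degree(D)=2, level(D)>=1
  process C: level=0
    C->A: in-degree(A)=0, level(A)=1, enqueue
    C->D: in-degree(D)=1, level(D)>=1
  process A: level=1
    A->D: in-degree(D)=0, level(D)=2, enqueue
  process D: level=2
All levels: A:1, B:0, C:0, D:2
level(D) = 2

Answer: 2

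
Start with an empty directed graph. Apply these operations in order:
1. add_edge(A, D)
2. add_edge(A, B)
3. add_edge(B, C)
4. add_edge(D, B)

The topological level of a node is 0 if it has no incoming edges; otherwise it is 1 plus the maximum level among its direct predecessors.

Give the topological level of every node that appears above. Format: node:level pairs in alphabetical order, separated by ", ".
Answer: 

Answer: A:0, B:2, C:3, D:1

Derivation:
Op 1: add_edge(A, D). Edges now: 1
Op 2: add_edge(A, B). Edges now: 2
Op 3: add_edge(B, C). Edges now: 3
Op 4: add_edge(D, B). Edges now: 4
Compute levels (Kahn BFS):
  sources (in-degree 0): A
  process A: level=0
    A->B: in-degree(B)=1, level(B)>=1
    A->D: in-degree(D)=0, level(D)=1, enqueue
  process D: level=1
    D->B: in-degree(B)=0, level(B)=2, enqueue
  process B: level=2
    B->C: in-degree(C)=0, level(C)=3, enqueue
  process C: level=3
All levels: A:0, B:2, C:3, D:1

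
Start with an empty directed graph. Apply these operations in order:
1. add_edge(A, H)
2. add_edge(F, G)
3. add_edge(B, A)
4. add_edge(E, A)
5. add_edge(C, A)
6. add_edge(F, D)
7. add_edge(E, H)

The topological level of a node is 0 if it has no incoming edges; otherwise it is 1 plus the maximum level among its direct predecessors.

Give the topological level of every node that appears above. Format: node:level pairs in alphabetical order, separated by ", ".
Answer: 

Answer: A:1, B:0, C:0, D:1, E:0, F:0, G:1, H:2

Derivation:
Op 1: add_edge(A, H). Edges now: 1
Op 2: add_edge(F, G). Edges now: 2
Op 3: add_edge(B, A). Edges now: 3
Op 4: add_edge(E, A). Edges now: 4
Op 5: add_edge(C, A). Edges now: 5
Op 6: add_edge(F, D). Edges now: 6
Op 7: add_edge(E, H). Edges now: 7
Compute levels (Kahn BFS):
  sources (in-degree 0): B, C, E, F
  process B: level=0
    B->A: in-degree(A)=2, level(A)>=1
  process C: level=0
    C->A: in-degree(A)=1, level(A)>=1
  process E: level=0
    E->A: in-degree(A)=0, level(A)=1, enqueue
    E->H: in-degree(H)=1, level(H)>=1
  process F: level=0
    F->D: in-degree(D)=0, level(D)=1, enqueue
    F->G: in-degree(G)=0, level(G)=1, enqueue
  process A: level=1
    A->H: in-degree(H)=0, level(H)=2, enqueue
  process D: level=1
  process G: level=1
  process H: level=2
All levels: A:1, B:0, C:0, D:1, E:0, F:0, G:1, H:2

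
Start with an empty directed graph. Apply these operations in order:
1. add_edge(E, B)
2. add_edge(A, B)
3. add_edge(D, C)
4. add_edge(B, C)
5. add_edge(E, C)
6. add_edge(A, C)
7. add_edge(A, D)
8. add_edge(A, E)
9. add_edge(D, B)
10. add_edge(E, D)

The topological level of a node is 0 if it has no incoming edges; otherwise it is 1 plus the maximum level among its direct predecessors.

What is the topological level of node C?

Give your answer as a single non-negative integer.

Op 1: add_edge(E, B). Edges now: 1
Op 2: add_edge(A, B). Edges now: 2
Op 3: add_edge(D, C). Edges now: 3
Op 4: add_edge(B, C). Edges now: 4
Op 5: add_edge(E, C). Edges now: 5
Op 6: add_edge(A, C). Edges now: 6
Op 7: add_edge(A, D). Edges now: 7
Op 8: add_edge(A, E). Edges now: 8
Op 9: add_edge(D, B). Edges now: 9
Op 10: add_edge(E, D). Edges now: 10
Compute levels (Kahn BFS):
  sources (in-degree 0): A
  process A: level=0
    A->B: in-degree(B)=2, level(B)>=1
    A->C: in-degree(C)=3, level(C)>=1
    A->D: in-degree(D)=1, level(D)>=1
    A->E: in-degree(E)=0, level(E)=1, enqueue
  process E: level=1
    E->B: in-degree(B)=1, level(B)>=2
    E->C: in-degree(C)=2, level(C)>=2
    E->D: in-degree(D)=0, level(D)=2, enqueue
  process D: level=2
    D->B: in-degree(B)=0, level(B)=3, enqueue
    D->C: in-degree(C)=1, level(C)>=3
  process B: level=3
    B->C: in-degree(C)=0, level(C)=4, enqueue
  process C: level=4
All levels: A:0, B:3, C:4, D:2, E:1
level(C) = 4

Answer: 4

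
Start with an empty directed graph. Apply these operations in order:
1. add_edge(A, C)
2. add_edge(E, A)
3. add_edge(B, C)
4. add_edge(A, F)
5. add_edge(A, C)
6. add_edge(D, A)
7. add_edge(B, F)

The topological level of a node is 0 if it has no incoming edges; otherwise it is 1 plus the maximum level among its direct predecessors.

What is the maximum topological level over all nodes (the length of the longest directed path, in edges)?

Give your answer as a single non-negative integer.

Op 1: add_edge(A, C). Edges now: 1
Op 2: add_edge(E, A). Edges now: 2
Op 3: add_edge(B, C). Edges now: 3
Op 4: add_edge(A, F). Edges now: 4
Op 5: add_edge(A, C) (duplicate, no change). Edges now: 4
Op 6: add_edge(D, A). Edges now: 5
Op 7: add_edge(B, F). Edges now: 6
Compute levels (Kahn BFS):
  sources (in-degree 0): B, D, E
  process B: level=0
    B->C: in-degree(C)=1, level(C)>=1
    B->F: in-degree(F)=1, level(F)>=1
  process D: level=0
    D->A: in-degree(A)=1, level(A)>=1
  process E: level=0
    E->A: in-degree(A)=0, level(A)=1, enqueue
  process A: level=1
    A->C: in-degree(C)=0, level(C)=2, enqueue
    A->F: in-degree(F)=0, level(F)=2, enqueue
  process C: level=2
  process F: level=2
All levels: A:1, B:0, C:2, D:0, E:0, F:2
max level = 2

Answer: 2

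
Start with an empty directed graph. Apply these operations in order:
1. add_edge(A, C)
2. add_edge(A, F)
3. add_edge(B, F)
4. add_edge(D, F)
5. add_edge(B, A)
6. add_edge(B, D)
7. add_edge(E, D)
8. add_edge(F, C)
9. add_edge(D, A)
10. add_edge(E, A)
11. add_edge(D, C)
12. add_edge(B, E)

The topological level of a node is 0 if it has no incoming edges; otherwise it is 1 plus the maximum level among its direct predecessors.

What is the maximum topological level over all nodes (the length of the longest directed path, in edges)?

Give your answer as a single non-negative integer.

Op 1: add_edge(A, C). Edges now: 1
Op 2: add_edge(A, F). Edges now: 2
Op 3: add_edge(B, F). Edges now: 3
Op 4: add_edge(D, F). Edges now: 4
Op 5: add_edge(B, A). Edges now: 5
Op 6: add_edge(B, D). Edges now: 6
Op 7: add_edge(E, D). Edges now: 7
Op 8: add_edge(F, C). Edges now: 8
Op 9: add_edge(D, A). Edges now: 9
Op 10: add_edge(E, A). Edges now: 10
Op 11: add_edge(D, C). Edges now: 11
Op 12: add_edge(B, E). Edges now: 12
Compute levels (Kahn BFS):
  sources (in-degree 0): B
  process B: level=0
    B->A: in-degree(A)=2, level(A)>=1
    B->D: in-degree(D)=1, level(D)>=1
    B->E: in-degree(E)=0, level(E)=1, enqueue
    B->F: in-degree(F)=2, level(F)>=1
  process E: level=1
    E->A: in-degree(A)=1, level(A)>=2
    E->D: in-degree(D)=0, level(D)=2, enqueue
  process D: level=2
    D->A: in-degree(A)=0, level(A)=3, enqueue
    D->C: in-degree(C)=2, level(C)>=3
    D->F: in-degree(F)=1, level(F)>=3
  process A: level=3
    A->C: in-degree(C)=1, level(C)>=4
    A->F: in-degree(F)=0, level(F)=4, enqueue
  process F: level=4
    F->C: in-degree(C)=0, level(C)=5, enqueue
  process C: level=5
All levels: A:3, B:0, C:5, D:2, E:1, F:4
max level = 5

Answer: 5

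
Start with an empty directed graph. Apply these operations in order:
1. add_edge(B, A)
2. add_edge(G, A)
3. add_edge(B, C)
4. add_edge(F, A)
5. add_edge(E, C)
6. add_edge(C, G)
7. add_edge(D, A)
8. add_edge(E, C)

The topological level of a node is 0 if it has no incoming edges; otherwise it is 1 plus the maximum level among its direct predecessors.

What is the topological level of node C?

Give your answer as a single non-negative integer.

Answer: 1

Derivation:
Op 1: add_edge(B, A). Edges now: 1
Op 2: add_edge(G, A). Edges now: 2
Op 3: add_edge(B, C). Edges now: 3
Op 4: add_edge(F, A). Edges now: 4
Op 5: add_edge(E, C). Edges now: 5
Op 6: add_edge(C, G). Edges now: 6
Op 7: add_edge(D, A). Edges now: 7
Op 8: add_edge(E, C) (duplicate, no change). Edges now: 7
Compute levels (Kahn BFS):
  sources (in-degree 0): B, D, E, F
  process B: level=0
    B->A: in-degree(A)=3, level(A)>=1
    B->C: in-degree(C)=1, level(C)>=1
  process D: level=0
    D->A: in-degree(A)=2, level(A)>=1
  process E: level=0
    E->C: in-degree(C)=0, level(C)=1, enqueue
  process F: level=0
    F->A: in-degree(A)=1, level(A)>=1
  process C: level=1
    C->G: in-degree(G)=0, level(G)=2, enqueue
  process G: level=2
    G->A: in-degree(A)=0, level(A)=3, enqueue
  process A: level=3
All levels: A:3, B:0, C:1, D:0, E:0, F:0, G:2
level(C) = 1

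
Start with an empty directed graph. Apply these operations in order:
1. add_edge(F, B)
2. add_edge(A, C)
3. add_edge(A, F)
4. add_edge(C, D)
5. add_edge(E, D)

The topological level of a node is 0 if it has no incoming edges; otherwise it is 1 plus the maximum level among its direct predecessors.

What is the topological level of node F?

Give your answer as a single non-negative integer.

Op 1: add_edge(F, B). Edges now: 1
Op 2: add_edge(A, C). Edges now: 2
Op 3: add_edge(A, F). Edges now: 3
Op 4: add_edge(C, D). Edges now: 4
Op 5: add_edge(E, D). Edges now: 5
Compute levels (Kahn BFS):
  sources (in-degree 0): A, E
  process A: level=0
    A->C: in-degree(C)=0, level(C)=1, enqueue
    A->F: in-degree(F)=0, level(F)=1, enqueue
  process E: level=0
    E->D: in-degree(D)=1, level(D)>=1
  process C: level=1
    C->D: in-degree(D)=0, level(D)=2, enqueue
  process F: level=1
    F->B: in-degree(B)=0, level(B)=2, enqueue
  process D: level=2
  process B: level=2
All levels: A:0, B:2, C:1, D:2, E:0, F:1
level(F) = 1

Answer: 1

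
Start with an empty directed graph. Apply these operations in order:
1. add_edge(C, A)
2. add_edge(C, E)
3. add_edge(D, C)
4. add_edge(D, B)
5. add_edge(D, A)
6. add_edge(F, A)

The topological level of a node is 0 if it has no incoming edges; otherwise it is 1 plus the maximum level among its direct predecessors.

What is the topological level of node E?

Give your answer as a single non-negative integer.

Op 1: add_edge(C, A). Edges now: 1
Op 2: add_edge(C, E). Edges now: 2
Op 3: add_edge(D, C). Edges now: 3
Op 4: add_edge(D, B). Edges now: 4
Op 5: add_edge(D, A). Edges now: 5
Op 6: add_edge(F, A). Edges now: 6
Compute levels (Kahn BFS):
  sources (in-degree 0): D, F
  process D: level=0
    D->A: in-degree(A)=2, level(A)>=1
    D->B: in-degree(B)=0, level(B)=1, enqueue
    D->C: in-degree(C)=0, level(C)=1, enqueue
  process F: level=0
    F->A: in-degree(A)=1, level(A)>=1
  process B: level=1
  process C: level=1
    C->A: in-degree(A)=0, level(A)=2, enqueue
    C->E: in-degree(E)=0, level(E)=2, enqueue
  process A: level=2
  process E: level=2
All levels: A:2, B:1, C:1, D:0, E:2, F:0
level(E) = 2

Answer: 2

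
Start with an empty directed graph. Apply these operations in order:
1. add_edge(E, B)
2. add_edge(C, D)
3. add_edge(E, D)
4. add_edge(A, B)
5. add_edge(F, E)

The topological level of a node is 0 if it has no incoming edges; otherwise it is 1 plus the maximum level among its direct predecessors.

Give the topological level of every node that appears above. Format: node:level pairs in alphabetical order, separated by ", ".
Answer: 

Op 1: add_edge(E, B). Edges now: 1
Op 2: add_edge(C, D). Edges now: 2
Op 3: add_edge(E, D). Edges now: 3
Op 4: add_edge(A, B). Edges now: 4
Op 5: add_edge(F, E). Edges now: 5
Compute levels (Kahn BFS):
  sources (in-degree 0): A, C, F
  process A: level=0
    A->B: in-degree(B)=1, level(B)>=1
  process C: level=0
    C->D: in-degree(D)=1, level(D)>=1
  process F: level=0
    F->E: in-degree(E)=0, level(E)=1, enqueue
  process E: level=1
    E->B: in-degree(B)=0, level(B)=2, enqueue
    E->D: in-degree(D)=0, level(D)=2, enqueue
  process B: level=2
  process D: level=2
All levels: A:0, B:2, C:0, D:2, E:1, F:0

Answer: A:0, B:2, C:0, D:2, E:1, F:0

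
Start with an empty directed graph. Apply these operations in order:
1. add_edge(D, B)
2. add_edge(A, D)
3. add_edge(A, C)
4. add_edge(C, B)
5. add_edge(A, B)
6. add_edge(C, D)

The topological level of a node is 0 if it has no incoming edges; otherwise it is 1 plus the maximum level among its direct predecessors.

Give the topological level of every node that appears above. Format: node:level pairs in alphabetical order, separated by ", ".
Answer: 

Answer: A:0, B:3, C:1, D:2

Derivation:
Op 1: add_edge(D, B). Edges now: 1
Op 2: add_edge(A, D). Edges now: 2
Op 3: add_edge(A, C). Edges now: 3
Op 4: add_edge(C, B). Edges now: 4
Op 5: add_edge(A, B). Edges now: 5
Op 6: add_edge(C, D). Edges now: 6
Compute levels (Kahn BFS):
  sources (in-degree 0): A
  process A: level=0
    A->B: in-degree(B)=2, level(B)>=1
    A->C: in-degree(C)=0, level(C)=1, enqueue
    A->D: in-degree(D)=1, level(D)>=1
  process C: level=1
    C->B: in-degree(B)=1, level(B)>=2
    C->D: in-degree(D)=0, level(D)=2, enqueue
  process D: level=2
    D->B: in-degree(B)=0, level(B)=3, enqueue
  process B: level=3
All levels: A:0, B:3, C:1, D:2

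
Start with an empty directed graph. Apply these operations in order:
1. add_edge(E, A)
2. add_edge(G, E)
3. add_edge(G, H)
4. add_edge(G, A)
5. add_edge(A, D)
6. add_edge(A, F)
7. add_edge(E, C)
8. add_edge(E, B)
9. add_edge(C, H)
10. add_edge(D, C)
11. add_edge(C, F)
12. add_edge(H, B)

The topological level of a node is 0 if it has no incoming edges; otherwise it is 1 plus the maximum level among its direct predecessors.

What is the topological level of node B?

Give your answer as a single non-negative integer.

Op 1: add_edge(E, A). Edges now: 1
Op 2: add_edge(G, E). Edges now: 2
Op 3: add_edge(G, H). Edges now: 3
Op 4: add_edge(G, A). Edges now: 4
Op 5: add_edge(A, D). Edges now: 5
Op 6: add_edge(A, F). Edges now: 6
Op 7: add_edge(E, C). Edges now: 7
Op 8: add_edge(E, B). Edges now: 8
Op 9: add_edge(C, H). Edges now: 9
Op 10: add_edge(D, C). Edges now: 10
Op 11: add_edge(C, F). Edges now: 11
Op 12: add_edge(H, B). Edges now: 12
Compute levels (Kahn BFS):
  sources (in-degree 0): G
  process G: level=0
    G->A: in-degree(A)=1, level(A)>=1
    G->E: in-degree(E)=0, level(E)=1, enqueue
    G->H: in-degree(H)=1, level(H)>=1
  process E: level=1
    E->A: in-degree(A)=0, level(A)=2, enqueue
    E->B: in-degree(B)=1, level(B)>=2
    E->C: in-degree(C)=1, level(C)>=2
  process A: level=2
    A->D: in-degree(D)=0, level(D)=3, enqueue
    A->F: in-degree(F)=1, level(F)>=3
  process D: level=3
    D->C: in-degree(C)=0, level(C)=4, enqueue
  process C: level=4
    C->F: in-degree(F)=0, level(F)=5, enqueue
    C->H: in-degree(H)=0, level(H)=5, enqueue
  process F: level=5
  process H: level=5
    H->B: in-degree(B)=0, level(B)=6, enqueue
  process B: level=6
All levels: A:2, B:6, C:4, D:3, E:1, F:5, G:0, H:5
level(B) = 6

Answer: 6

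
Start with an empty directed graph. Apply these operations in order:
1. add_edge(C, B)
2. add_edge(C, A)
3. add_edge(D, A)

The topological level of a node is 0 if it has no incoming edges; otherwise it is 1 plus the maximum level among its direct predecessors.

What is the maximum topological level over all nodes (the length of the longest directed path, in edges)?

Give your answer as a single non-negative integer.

Op 1: add_edge(C, B). Edges now: 1
Op 2: add_edge(C, A). Edges now: 2
Op 3: add_edge(D, A). Edges now: 3
Compute levels (Kahn BFS):
  sources (in-degree 0): C, D
  process C: level=0
    C->A: in-degree(A)=1, level(A)>=1
    C->B: in-degree(B)=0, level(B)=1, enqueue
  process D: level=0
    D->A: in-degree(A)=0, level(A)=1, enqueue
  process B: level=1
  process A: level=1
All levels: A:1, B:1, C:0, D:0
max level = 1

Answer: 1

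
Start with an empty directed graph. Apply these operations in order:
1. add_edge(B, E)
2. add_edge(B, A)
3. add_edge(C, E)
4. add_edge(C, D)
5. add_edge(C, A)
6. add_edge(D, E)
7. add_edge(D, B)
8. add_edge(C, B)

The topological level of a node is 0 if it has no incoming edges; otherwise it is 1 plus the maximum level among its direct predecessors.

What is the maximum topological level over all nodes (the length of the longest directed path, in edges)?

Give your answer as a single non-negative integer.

Op 1: add_edge(B, E). Edges now: 1
Op 2: add_edge(B, A). Edges now: 2
Op 3: add_edge(C, E). Edges now: 3
Op 4: add_edge(C, D). Edges now: 4
Op 5: add_edge(C, A). Edges now: 5
Op 6: add_edge(D, E). Edges now: 6
Op 7: add_edge(D, B). Edges now: 7
Op 8: add_edge(C, B). Edges now: 8
Compute levels (Kahn BFS):
  sources (in-degree 0): C
  process C: level=0
    C->A: in-degree(A)=1, level(A)>=1
    C->B: in-degree(B)=1, level(B)>=1
    C->D: in-degree(D)=0, level(D)=1, enqueue
    C->E: in-degree(E)=2, level(E)>=1
  process D: level=1
    D->B: in-degree(B)=0, level(B)=2, enqueue
    D->E: in-degree(E)=1, level(E)>=2
  process B: level=2
    B->A: in-degree(A)=0, level(A)=3, enqueue
    B->E: in-degree(E)=0, level(E)=3, enqueue
  process A: level=3
  process E: level=3
All levels: A:3, B:2, C:0, D:1, E:3
max level = 3

Answer: 3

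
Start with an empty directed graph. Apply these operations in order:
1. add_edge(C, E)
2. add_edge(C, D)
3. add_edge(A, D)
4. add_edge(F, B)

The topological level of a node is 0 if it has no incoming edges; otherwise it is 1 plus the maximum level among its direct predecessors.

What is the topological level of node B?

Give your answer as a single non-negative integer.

Answer: 1

Derivation:
Op 1: add_edge(C, E). Edges now: 1
Op 2: add_edge(C, D). Edges now: 2
Op 3: add_edge(A, D). Edges now: 3
Op 4: add_edge(F, B). Edges now: 4
Compute levels (Kahn BFS):
  sources (in-degree 0): A, C, F
  process A: level=0
    A->D: in-degree(D)=1, level(D)>=1
  process C: level=0
    C->D: in-degree(D)=0, level(D)=1, enqueue
    C->E: in-degree(E)=0, level(E)=1, enqueue
  process F: level=0
    F->B: in-degree(B)=0, level(B)=1, enqueue
  process D: level=1
  process E: level=1
  process B: level=1
All levels: A:0, B:1, C:0, D:1, E:1, F:0
level(B) = 1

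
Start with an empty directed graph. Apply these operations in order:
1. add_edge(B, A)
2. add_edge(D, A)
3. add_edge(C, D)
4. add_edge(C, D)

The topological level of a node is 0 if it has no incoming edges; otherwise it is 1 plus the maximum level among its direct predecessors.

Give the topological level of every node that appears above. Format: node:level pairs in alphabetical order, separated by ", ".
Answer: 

Answer: A:2, B:0, C:0, D:1

Derivation:
Op 1: add_edge(B, A). Edges now: 1
Op 2: add_edge(D, A). Edges now: 2
Op 3: add_edge(C, D). Edges now: 3
Op 4: add_edge(C, D) (duplicate, no change). Edges now: 3
Compute levels (Kahn BFS):
  sources (in-degree 0): B, C
  process B: level=0
    B->A: in-degree(A)=1, level(A)>=1
  process C: level=0
    C->D: in-degree(D)=0, level(D)=1, enqueue
  process D: level=1
    D->A: in-degree(A)=0, level(A)=2, enqueue
  process A: level=2
All levels: A:2, B:0, C:0, D:1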